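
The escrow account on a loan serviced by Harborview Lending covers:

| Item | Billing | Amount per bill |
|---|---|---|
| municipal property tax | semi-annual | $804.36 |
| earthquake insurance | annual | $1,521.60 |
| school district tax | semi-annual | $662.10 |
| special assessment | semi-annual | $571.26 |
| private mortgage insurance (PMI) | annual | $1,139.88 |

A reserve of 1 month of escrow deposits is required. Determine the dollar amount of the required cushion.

$561.41

Municipal property tax — $804.36 × 2 = $1,608.72 annually
Earthquake insurance — $1,521.60 annually
School district tax — $662.10 × 2 = $1,324.20 annually
Special assessment — $571.26 × 2 = $1,142.52 annually
Private mortgage insurance (PMI) — $1,139.88 annually
Total per year = $1,608.72 + $1,521.60 + $1,324.20 + $1,142.52 + $1,139.88 = $6,736.92
Base monthly escrow = $6,736.92 / 12 = $561.41
Reserve = 1 × $561.41 = $561.41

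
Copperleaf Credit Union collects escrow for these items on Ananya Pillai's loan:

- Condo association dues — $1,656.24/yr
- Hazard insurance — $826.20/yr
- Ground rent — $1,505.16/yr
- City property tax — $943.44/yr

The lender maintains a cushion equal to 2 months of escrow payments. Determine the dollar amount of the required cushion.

Condo association dues = $1,656.24/yr
Hazard insurance = $826.20/yr
Ground rent = $1,505.16/yr
City property tax = $943.44/yr
Total per year = $4,931.04
Base monthly escrow = $4,931.04 / 12 = $410.92
Required cushion = 2 × $410.92 = $821.84

$821.84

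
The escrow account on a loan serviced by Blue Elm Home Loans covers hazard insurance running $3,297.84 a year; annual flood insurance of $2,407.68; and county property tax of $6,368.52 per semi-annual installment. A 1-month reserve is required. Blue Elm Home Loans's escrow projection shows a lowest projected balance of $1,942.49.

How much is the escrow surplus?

$405.61

Hazard insurance — $3,297.84/yr
Flood insurance — $2,407.68/yr
County property tax — $6,368.52 × 2 = $12,737.04/yr
Combined annual = $18,442.56
Monthly escrow = $18,442.56 ÷ 12 = $1,536.88
Required reserve = 1 × $1,536.88 = $1,536.88
Surplus = $1,942.49 − $1,536.88 = $405.61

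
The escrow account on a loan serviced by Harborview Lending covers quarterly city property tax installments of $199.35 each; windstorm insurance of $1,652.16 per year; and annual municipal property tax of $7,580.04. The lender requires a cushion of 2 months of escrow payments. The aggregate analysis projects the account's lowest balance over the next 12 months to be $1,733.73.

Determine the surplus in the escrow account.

$62.13

City property tax: $199.35 × 4 = $797.40/yr
Windstorm insurance: $1,652.16/yr
Municipal property tax: $7,580.04/yr
Yearly total = $10,029.60
Base monthly escrow = $10,029.60 / 12 = $835.80
Cushion = 2 × $835.80 = $1,671.60
Surplus = $1,733.73 − $1,671.60 = $62.13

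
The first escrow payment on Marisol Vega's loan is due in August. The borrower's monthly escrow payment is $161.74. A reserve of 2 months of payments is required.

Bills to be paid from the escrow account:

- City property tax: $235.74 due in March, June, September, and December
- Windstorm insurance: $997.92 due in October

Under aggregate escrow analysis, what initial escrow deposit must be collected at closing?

$1,071.92

Cushion = 2 × $161.74 = $323.48
Trial balance (start $0, +$161.74 each month, − disbursements):
  Aug: +$161.74 → $161.74
  Sep: +$161.74 − $235.74 → $87.74
  Oct: +$161.74 − $997.92 → -$748.44
  Nov: +$161.74 → -$586.70
  Dec: +$161.74 − $235.74 → -$660.70
  Jan: +$161.74 → -$498.96
  Feb: +$161.74 → -$337.22
  Mar: +$161.74 − $235.74 → -$411.22
  Apr: +$161.74 → -$249.48
  May: +$161.74 → -$87.74
  Jun: +$161.74 − $235.74 → -$161.74
  Jul: +$161.74 → $0.00
Lowest trial balance = -$748.44 (Oct)
Initial deposit = cushion − low point = $323.48 − (-$748.44) = $1,071.92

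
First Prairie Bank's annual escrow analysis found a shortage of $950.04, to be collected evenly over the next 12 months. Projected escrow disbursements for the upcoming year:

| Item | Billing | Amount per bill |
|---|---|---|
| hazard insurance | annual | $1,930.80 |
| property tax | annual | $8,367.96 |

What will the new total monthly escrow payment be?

Hazard insurance — $1,930.80 per year
Property tax — $8,367.96 per year
Annual escrow total = $1,930.80 + $8,367.96 = $10,298.76
Base monthly escrow = $10,298.76 / 12 = $858.23
Monthly shortage recovery: $950.04 / 12 = $79.17
Adjusted monthly = $858.23 + $79.17 = $937.40

$937.40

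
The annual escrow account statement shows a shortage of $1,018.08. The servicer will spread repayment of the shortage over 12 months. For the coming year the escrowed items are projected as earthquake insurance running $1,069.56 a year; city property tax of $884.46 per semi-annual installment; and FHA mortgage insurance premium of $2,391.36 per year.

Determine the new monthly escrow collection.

$520.66

Earthquake insurance = $1,069.56
City property tax = $884.46 × 2 = $1,768.92
FHA mortgage insurance premium = $2,391.36
Yearly total = $1,069.56 + $1,768.92 + $2,391.36 = $5,229.84
Monthly = $5,229.84 ÷ 12 = $435.82
Monthly shortage recovery: $1,018.08 / 12 = $84.84
Adjusted monthly = $435.82 + $84.84 = $520.66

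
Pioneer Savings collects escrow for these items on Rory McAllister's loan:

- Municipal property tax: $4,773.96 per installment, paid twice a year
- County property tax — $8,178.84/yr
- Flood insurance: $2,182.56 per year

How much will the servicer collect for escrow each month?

$1,659.11

Municipal property tax = $4,773.96 × 2 = $9,547.92/yr
County property tax = $8,178.84/yr
Flood insurance = $2,182.56/yr
Yearly total = $9,547.92 + $8,178.84 + $2,182.56 = $19,909.32
Monthly escrow = $19,909.32 ÷ 12 = $1,659.11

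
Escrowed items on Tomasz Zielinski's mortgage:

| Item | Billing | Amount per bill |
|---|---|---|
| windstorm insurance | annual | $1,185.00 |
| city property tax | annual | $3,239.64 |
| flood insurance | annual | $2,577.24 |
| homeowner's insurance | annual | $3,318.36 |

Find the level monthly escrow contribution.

Windstorm insurance: $1,185.00 annually
City property tax: $3,239.64 annually
Flood insurance: $2,577.24 annually
Homeowner's insurance: $3,318.36 annually
Combined annual = $1,185.00 + $3,239.64 + $2,577.24 + $3,318.36 = $10,320.24
Monthly = $10,320.24 ÷ 12 = $860.02

$860.02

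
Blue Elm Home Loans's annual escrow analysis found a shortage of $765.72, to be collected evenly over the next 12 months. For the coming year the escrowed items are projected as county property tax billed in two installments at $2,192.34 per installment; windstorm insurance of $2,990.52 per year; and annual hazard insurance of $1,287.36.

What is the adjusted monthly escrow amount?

$785.69

County property tax — $2,192.34 × 2 = $4,384.68/yr
Windstorm insurance — $2,990.52/yr
Hazard insurance — $1,287.36/yr
Total per year = $8,662.56
Base monthly escrow = $8,662.56 / 12 = $721.88
Shortage spread = $765.72 / 12 = $63.81/mo
New monthly escrow = $721.88 + $63.81 = $785.69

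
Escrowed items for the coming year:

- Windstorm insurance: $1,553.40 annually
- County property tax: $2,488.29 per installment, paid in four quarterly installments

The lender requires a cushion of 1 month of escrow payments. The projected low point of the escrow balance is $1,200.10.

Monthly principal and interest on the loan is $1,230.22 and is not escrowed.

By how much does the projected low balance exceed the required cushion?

$241.22

Windstorm insurance — $1,553.40 annually
County property tax — $2,488.29 × 4 = $9,953.16 annually
Total annual escrow = $1,553.40 + $9,953.16 = $11,506.56
Base monthly escrow = $11,506.56 / 12 = $958.88
Required cushion = 1 × $958.88 = $958.88
Surplus = $1,200.10 − $958.88 = $241.22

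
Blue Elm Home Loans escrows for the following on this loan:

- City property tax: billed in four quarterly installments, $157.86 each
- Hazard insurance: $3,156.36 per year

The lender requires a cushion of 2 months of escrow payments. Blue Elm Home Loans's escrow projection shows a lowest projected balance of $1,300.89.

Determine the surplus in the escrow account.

$669.59

City property tax = $157.86 × 4 = $631.44
Hazard insurance = $3,156.36
Total annual escrow = $631.44 + $3,156.36 = $3,787.80
Monthly escrow = $3,787.80 ÷ 12 = $315.65
Cushion = 2 × $315.65 = $631.30
Excess over cushion: $1,300.89 − $631.30 = $669.59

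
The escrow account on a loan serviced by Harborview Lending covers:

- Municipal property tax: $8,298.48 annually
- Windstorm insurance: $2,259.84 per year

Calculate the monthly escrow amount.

Municipal property tax = $8,298.48
Windstorm insurance = $2,259.84
Combined annual = $8,298.48 + $2,259.84 = $10,558.32
Base monthly escrow = $10,558.32 / 12 = $879.86

$879.86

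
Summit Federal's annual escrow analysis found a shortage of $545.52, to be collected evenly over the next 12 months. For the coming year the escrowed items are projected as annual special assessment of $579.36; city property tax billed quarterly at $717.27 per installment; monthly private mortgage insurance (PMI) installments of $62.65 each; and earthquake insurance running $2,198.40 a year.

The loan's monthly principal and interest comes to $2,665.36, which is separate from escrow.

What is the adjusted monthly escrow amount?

Special assessment: $579.36/yr
City property tax: $717.27 × 4 = $2,869.08/yr
Private mortgage insurance (PMI): $62.65 × 12 = $751.80/yr
Earthquake insurance: $2,198.40/yr
Yearly total = $6,398.64
Base monthly escrow = $6,398.64 ÷ 12 = $533.22
Monthly shortage recovery: $545.52 ÷ 12 = $45.46
New monthly escrow = $533.22 + $45.46 = $578.68

$578.68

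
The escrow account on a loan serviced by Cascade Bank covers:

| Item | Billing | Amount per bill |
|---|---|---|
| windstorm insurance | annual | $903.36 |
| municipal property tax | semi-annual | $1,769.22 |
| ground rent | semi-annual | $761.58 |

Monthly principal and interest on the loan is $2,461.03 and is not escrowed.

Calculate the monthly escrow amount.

$497.08

Windstorm insurance = $903.36 per year
Municipal property tax = $1,769.22 × 2 = $3,538.44 per year
Ground rent = $761.58 × 2 = $1,523.16 per year
Combined annual = $903.36 + $3,538.44 + $1,523.16 = $5,964.96
Per month = $5,964.96 ÷ 12 = $497.08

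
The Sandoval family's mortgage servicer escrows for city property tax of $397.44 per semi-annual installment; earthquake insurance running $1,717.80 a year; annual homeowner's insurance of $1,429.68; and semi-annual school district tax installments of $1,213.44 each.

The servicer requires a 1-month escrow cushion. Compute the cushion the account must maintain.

$530.77

City property tax = $397.44 × 2 = $794.88 annually
Earthquake insurance = $1,717.80 annually
Homeowner's insurance = $1,429.68 annually
School district tax = $1,213.44 × 2 = $2,426.88 annually
Total annual escrow = $794.88 + $1,717.80 + $1,429.68 + $2,426.88 = $6,369.24
Base monthly escrow = $6,369.24 ÷ 12 = $530.77
Required cushion = 1 × $530.77 = $530.77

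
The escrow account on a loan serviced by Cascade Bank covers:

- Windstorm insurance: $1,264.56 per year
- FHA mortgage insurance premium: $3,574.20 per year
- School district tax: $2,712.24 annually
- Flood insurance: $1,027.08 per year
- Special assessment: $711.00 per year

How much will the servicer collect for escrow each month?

Windstorm insurance — $1,264.56 annually
FHA mortgage insurance premium — $3,574.20 annually
School district tax — $2,712.24 annually
Flood insurance — $1,027.08 annually
Special assessment — $711.00 annually
Total per year = $1,264.56 + $3,574.20 + $2,712.24 + $1,027.08 + $711.00 = $9,289.08
Per month = $9,289.08 ÷ 12 = $774.09

$774.09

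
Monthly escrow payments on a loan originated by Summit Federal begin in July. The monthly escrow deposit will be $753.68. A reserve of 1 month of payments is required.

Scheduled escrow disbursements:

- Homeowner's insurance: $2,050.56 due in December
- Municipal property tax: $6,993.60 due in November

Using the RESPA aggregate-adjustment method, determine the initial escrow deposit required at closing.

$5,275.76

Cushion = 1 × $753.68 = $753.68
Trial balance (start $0, +$753.68 each month, − disbursements):
  Jul: +$753.68 → $753.68
  Aug: +$753.68 → $1,507.36
  Sep: +$753.68 → $2,261.04
  Oct: +$753.68 → $3,014.72
  Nov: +$753.68 − $6,993.60 → -$3,225.20
  Dec: +$753.68 − $2,050.56 → -$4,522.08
  Jan: +$753.68 → -$3,768.40
  Feb: +$753.68 → -$3,014.72
  Mar: +$753.68 → -$2,261.04
  Apr: +$753.68 → -$1,507.36
  May: +$753.68 → -$753.68
  Jun: +$753.68 → $0.00
Lowest trial balance = -$4,522.08 (Dec)
Initial deposit = cushion − low point = $753.68 − (-$4,522.08) = $5,275.76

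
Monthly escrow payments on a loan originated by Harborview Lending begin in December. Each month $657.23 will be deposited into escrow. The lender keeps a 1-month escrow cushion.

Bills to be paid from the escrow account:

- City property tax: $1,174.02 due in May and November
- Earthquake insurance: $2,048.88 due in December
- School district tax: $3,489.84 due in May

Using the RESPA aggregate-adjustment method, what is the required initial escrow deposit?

Cushion = 1 × $657.23 = $657.23
Trial balance (start $0, +$657.23 each month, − disbursements):
  Dec: +$657.23 − $2,048.88 → -$1,391.65
  Jan: +$657.23 → -$734.42
  Feb: +$657.23 → -$77.19
  Mar: +$657.23 → $580.04
  Apr: +$657.23 → $1,237.27
  May: +$657.23 − $4,663.86 → -$2,769.36
  Jun: +$657.23 → -$2,112.13
  Jul: +$657.23 → -$1,454.90
  Aug: +$657.23 → -$797.67
  Sep: +$657.23 → -$140.44
  Oct: +$657.23 → $516.79
  Nov: +$657.23 − $1,174.02 → $0.00
Lowest trial balance = -$2,769.36 (May)
Initial deposit = cushion − low point = $657.23 − (-$2,769.36) = $3,426.59

$3,426.59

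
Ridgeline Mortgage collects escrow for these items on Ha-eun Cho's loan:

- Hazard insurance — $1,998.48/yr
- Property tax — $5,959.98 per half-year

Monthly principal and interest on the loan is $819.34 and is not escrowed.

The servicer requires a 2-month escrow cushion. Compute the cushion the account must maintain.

Hazard insurance — $1,998.48 per year
Property tax — $5,959.98 × 2 = $11,919.96 per year
Annual escrow total = $1,998.48 + $11,919.96 = $13,918.44
Monthly escrow = $13,918.44 ÷ 12 = $1,159.87
Required cushion = 2 × $1,159.87 = $2,319.74

$2,319.74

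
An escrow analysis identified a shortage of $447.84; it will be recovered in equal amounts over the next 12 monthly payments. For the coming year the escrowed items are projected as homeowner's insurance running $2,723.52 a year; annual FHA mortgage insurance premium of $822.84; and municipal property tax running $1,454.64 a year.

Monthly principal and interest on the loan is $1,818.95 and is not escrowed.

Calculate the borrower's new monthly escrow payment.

$454.07

Homeowner's insurance = $2,723.52
FHA mortgage insurance premium = $822.84
Municipal property tax = $1,454.64
Total per year = $5,001.00
Base monthly escrow = $5,001.00 / 12 = $416.75
Shortage spread = $447.84 ÷ 12 = $37.32/mo
New monthly escrow = $416.75 + $37.32 = $454.07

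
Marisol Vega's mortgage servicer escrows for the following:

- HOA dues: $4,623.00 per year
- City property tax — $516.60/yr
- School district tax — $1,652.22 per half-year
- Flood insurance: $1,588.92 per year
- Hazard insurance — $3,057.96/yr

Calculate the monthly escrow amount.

HOA dues = $4,623.00 annually
City property tax = $516.60 annually
School district tax = $1,652.22 × 2 = $3,304.44 annually
Flood insurance = $1,588.92 annually
Hazard insurance = $3,057.96 annually
Annual escrow total = $4,623.00 + $516.60 + $3,304.44 + $1,588.92 + $3,057.96 = $13,090.92
Per month = $13,090.92 ÷ 12 = $1,090.91

$1,090.91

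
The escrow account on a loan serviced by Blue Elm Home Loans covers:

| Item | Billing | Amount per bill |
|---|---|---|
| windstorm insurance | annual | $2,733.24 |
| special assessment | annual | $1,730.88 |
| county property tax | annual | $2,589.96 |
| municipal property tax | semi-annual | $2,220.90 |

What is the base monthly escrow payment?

$957.99

Windstorm insurance — $2,733.24 per year
Special assessment — $1,730.88 per year
County property tax — $2,589.96 per year
Municipal property tax — $2,220.90 × 2 = $4,441.80 per year
Annual escrow total = $2,733.24 + $1,730.88 + $2,589.96 + $4,441.80 = $11,495.88
Monthly = $11,495.88 ÷ 12 = $957.99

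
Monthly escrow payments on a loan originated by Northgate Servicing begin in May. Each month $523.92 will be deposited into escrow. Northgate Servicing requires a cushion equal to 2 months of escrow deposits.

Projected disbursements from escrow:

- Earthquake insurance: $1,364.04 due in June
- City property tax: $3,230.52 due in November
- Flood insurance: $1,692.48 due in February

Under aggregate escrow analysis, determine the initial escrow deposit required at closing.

$2,095.68

Cushion = 2 × $523.92 = $1,047.84
Trial balance (start $0, +$523.92 each month, − disbursements):
  May: +$523.92 → $523.92
  Jun: +$523.92 − $1,364.04 → -$316.20
  Jul: +$523.92 → $207.72
  Aug: +$523.92 → $731.64
  Sep: +$523.92 → $1,255.56
  Oct: +$523.92 → $1,779.48
  Nov: +$523.92 − $3,230.52 → -$927.12
  Dec: +$523.92 → -$403.20
  Jan: +$523.92 → $120.72
  Feb: +$523.92 − $1,692.48 → -$1,047.84
  Mar: +$523.92 → -$523.92
  Apr: +$523.92 → $0.00
Lowest trial balance = -$1,047.84 (Feb)
Initial deposit = cushion − low point = $1,047.84 − (-$1,047.84) = $2,095.68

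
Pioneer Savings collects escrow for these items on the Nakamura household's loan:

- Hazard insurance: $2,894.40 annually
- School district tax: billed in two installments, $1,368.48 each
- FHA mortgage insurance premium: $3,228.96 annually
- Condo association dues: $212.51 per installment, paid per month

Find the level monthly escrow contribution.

$950.87

Hazard insurance = $2,894.40/yr
School district tax = $1,368.48 × 2 = $2,736.96/yr
FHA mortgage insurance premium = $3,228.96/yr
Condo association dues = $212.51 × 12 = $2,550.12/yr
Total per year = $2,894.40 + $2,736.96 + $3,228.96 + $2,550.12 = $11,410.44
Base monthly escrow = $11,410.44 / 12 = $950.87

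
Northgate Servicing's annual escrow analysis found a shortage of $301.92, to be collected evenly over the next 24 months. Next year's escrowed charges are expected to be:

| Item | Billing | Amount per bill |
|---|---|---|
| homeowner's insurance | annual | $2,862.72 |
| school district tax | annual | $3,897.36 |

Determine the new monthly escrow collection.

$575.92

Homeowner's insurance = $2,862.72 per year
School district tax = $3,897.36 per year
Total per year = $2,862.72 + $3,897.36 = $6,760.08
Monthly = $6,760.08 ÷ 12 = $563.34
Shortage spread = $301.92 ÷ 24 = $12.58/mo
New monthly escrow = $563.34 + $12.58 = $575.92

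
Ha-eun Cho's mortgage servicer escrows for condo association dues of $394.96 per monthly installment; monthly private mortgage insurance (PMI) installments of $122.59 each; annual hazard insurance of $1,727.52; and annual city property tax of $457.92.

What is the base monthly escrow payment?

$699.67

Condo association dues = $394.96 × 12 = $4,739.52 per year
Private mortgage insurance (PMI) = $122.59 × 12 = $1,471.08 per year
Hazard insurance = $1,727.52 per year
City property tax = $457.92 per year
Total annual escrow = $4,739.52 + $1,471.08 + $1,727.52 + $457.92 = $8,396.04
Per month = $8,396.04 ÷ 12 = $699.67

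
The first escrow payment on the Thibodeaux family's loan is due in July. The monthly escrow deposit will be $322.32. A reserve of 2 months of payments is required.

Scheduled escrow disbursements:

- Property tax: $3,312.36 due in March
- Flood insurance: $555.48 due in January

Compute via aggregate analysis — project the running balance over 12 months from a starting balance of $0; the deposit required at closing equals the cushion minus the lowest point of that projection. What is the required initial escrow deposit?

Cushion = 2 × $322.32 = $644.64
Trial balance (start $0, +$322.32 each month, − disbursements):
  Jul: +$322.32 → $322.32
  Aug: +$322.32 → $644.64
  Sep: +$322.32 → $966.96
  Oct: +$322.32 → $1,289.28
  Nov: +$322.32 → $1,611.60
  Dec: +$322.32 → $1,933.92
  Jan: +$322.32 − $555.48 → $1,700.76
  Feb: +$322.32 → $2,023.08
  Mar: +$322.32 − $3,312.36 → -$966.96
  Apr: +$322.32 → -$644.64
  May: +$322.32 → -$322.32
  Jun: +$322.32 → $0.00
Lowest trial balance = -$966.96 (Mar)
Initial deposit = cushion − low point = $644.64 − (-$966.96) = $1,611.60

$1,611.60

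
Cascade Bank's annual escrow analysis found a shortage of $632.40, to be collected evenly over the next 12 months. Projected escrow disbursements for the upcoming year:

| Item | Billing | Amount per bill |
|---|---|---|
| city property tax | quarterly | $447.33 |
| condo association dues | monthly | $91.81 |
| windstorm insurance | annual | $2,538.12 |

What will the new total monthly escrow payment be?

City property tax = $447.33 × 4 = $1,789.32 annually
Condo association dues = $91.81 × 12 = $1,101.72 annually
Windstorm insurance = $2,538.12 annually
Total per year = $5,429.16
Per month = $5,429.16 / 12 = $452.43
Monthly shortage recovery: $632.40 ÷ 12 = $52.70
Adjusted monthly = $452.43 + $52.70 = $505.13

$505.13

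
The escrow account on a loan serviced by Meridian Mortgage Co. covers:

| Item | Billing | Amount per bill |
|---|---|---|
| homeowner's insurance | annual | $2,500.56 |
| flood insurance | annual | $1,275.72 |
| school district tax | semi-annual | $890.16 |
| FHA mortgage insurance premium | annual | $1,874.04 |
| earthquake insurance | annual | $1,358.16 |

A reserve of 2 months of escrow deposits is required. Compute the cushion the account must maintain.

$1,464.80

Homeowner's insurance: $2,500.56/yr
Flood insurance: $1,275.72/yr
School district tax: $890.16 × 2 = $1,780.32/yr
FHA mortgage insurance premium: $1,874.04/yr
Earthquake insurance: $1,358.16/yr
Total annual escrow = $2,500.56 + $1,275.72 + $1,780.32 + $1,874.04 + $1,358.16 = $8,788.80
Monthly = $8,788.80 ÷ 12 = $732.40
Reserve = 2 × $732.40 = $1,464.80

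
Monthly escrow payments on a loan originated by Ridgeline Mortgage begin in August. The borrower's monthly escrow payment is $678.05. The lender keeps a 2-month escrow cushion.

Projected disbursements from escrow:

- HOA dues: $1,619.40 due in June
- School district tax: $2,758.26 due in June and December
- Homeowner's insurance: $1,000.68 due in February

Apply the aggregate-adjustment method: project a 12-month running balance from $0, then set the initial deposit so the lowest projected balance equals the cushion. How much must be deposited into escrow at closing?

Cushion = 2 × $678.05 = $1,356.10
Trial balance (start $0, +$678.05 each month, − disbursements):
  Aug: +$678.05 → $678.05
  Sep: +$678.05 → $1,356.10
  Oct: +$678.05 → $2,034.15
  Nov: +$678.05 → $2,712.20
  Dec: +$678.05 − $2,758.26 → $631.99
  Jan: +$678.05 → $1,310.04
  Feb: +$678.05 − $1,000.68 → $987.41
  Mar: +$678.05 → $1,665.46
  Apr: +$678.05 → $2,343.51
  May: +$678.05 → $3,021.56
  Jun: +$678.05 − $4,377.66 → -$678.05
  Jul: +$678.05 → $0.00
Lowest trial balance = -$678.05 (Jun)
Initial deposit = cushion − low point = $1,356.10 − (-$678.05) = $2,034.15

$2,034.15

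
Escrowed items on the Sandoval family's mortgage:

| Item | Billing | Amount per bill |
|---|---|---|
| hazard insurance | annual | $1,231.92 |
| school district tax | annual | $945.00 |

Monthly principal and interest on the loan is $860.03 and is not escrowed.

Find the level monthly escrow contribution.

$181.41

Hazard insurance — $1,231.92 annually
School district tax — $945.00 annually
Total per year = $1,231.92 + $945.00 = $2,176.92
Base monthly escrow = $2,176.92 / 12 = $181.41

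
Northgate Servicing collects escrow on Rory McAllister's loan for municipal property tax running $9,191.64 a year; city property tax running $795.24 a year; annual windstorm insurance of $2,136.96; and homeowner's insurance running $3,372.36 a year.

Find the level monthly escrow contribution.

Municipal property tax — $9,191.64 annually
City property tax — $795.24 annually
Windstorm insurance — $2,136.96 annually
Homeowner's insurance — $3,372.36 annually
Combined annual = $15,496.20
Per month = $15,496.20 ÷ 12 = $1,291.35

$1,291.35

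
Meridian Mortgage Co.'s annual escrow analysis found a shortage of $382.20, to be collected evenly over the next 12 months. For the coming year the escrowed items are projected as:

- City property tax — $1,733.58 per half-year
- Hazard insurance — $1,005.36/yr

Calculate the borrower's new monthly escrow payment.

City property tax — $1,733.58 × 2 = $3,467.16 per year
Hazard insurance — $1,005.36 per year
Yearly total = $3,467.16 + $1,005.36 = $4,472.52
Monthly escrow = $4,472.52 ÷ 12 = $372.71
Shortage spread = $382.20 ÷ 12 = $31.85/mo
New monthly escrow = $372.71 + $31.85 = $404.56

$404.56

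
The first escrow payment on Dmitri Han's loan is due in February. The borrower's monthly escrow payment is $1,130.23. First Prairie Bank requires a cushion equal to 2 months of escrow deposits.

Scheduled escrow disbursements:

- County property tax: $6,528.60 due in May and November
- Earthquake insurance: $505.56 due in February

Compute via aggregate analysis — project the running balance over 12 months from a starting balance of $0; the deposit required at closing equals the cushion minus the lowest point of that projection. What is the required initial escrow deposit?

$4,773.70

Cushion = 2 × $1,130.23 = $2,260.46
Trial balance (start $0, +$1,130.23 each month, − disbursements):
  Feb: +$1,130.23 − $505.56 → $624.67
  Mar: +$1,130.23 → $1,754.90
  Apr: +$1,130.23 → $2,885.13
  May: +$1,130.23 − $6,528.60 → -$2,513.24
  Jun: +$1,130.23 → -$1,383.01
  Jul: +$1,130.23 → -$252.78
  Aug: +$1,130.23 → $877.45
  Sep: +$1,130.23 → $2,007.68
  Oct: +$1,130.23 → $3,137.91
  Nov: +$1,130.23 − $6,528.60 → -$2,260.46
  Dec: +$1,130.23 → -$1,130.23
  Jan: +$1,130.23 → $0.00
Lowest trial balance = -$2,513.24 (May)
Initial deposit = cushion − low point = $2,260.46 − (-$2,513.24) = $4,773.70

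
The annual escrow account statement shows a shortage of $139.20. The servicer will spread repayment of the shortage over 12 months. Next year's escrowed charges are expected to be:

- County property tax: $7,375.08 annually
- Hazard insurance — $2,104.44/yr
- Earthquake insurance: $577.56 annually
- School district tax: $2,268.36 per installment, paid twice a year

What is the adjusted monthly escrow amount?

County property tax — $7,375.08 annually
Hazard insurance — $2,104.44 annually
Earthquake insurance — $577.56 annually
School district tax — $2,268.36 × 2 = $4,536.72 annually
Total per year = $7,375.08 + $2,104.44 + $577.56 + $4,536.72 = $14,593.80
Monthly escrow = $14,593.80 / 12 = $1,216.15
Shortage per month = $139.20 ÷ 12 = $11.60
New monthly escrow = $1,216.15 + $11.60 = $1,227.75

$1,227.75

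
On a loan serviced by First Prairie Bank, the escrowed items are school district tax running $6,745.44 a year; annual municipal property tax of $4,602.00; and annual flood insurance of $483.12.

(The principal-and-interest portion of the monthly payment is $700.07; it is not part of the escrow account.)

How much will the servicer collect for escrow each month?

School district tax = $6,745.44 annually
Municipal property tax = $4,602.00 annually
Flood insurance = $483.12 annually
Yearly total = $11,830.56
Monthly escrow = $11,830.56 / 12 = $985.88

$985.88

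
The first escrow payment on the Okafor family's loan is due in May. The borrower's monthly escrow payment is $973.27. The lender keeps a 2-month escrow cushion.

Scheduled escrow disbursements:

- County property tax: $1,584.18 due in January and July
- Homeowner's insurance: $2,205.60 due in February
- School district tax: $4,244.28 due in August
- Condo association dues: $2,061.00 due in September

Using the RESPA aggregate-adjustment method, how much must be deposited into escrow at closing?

Cushion = 2 × $973.27 = $1,946.54
Trial balance (start $0, +$973.27 each month, − disbursements):
  May: +$973.27 → $973.27
  Jun: +$973.27 → $1,946.54
  Jul: +$973.27 − $1,584.18 → $1,335.63
  Aug: +$973.27 − $4,244.28 → -$1,935.38
  Sep: +$973.27 − $2,061.00 → -$3,023.11
  Oct: +$973.27 → -$2,049.84
  Nov: +$973.27 → -$1,076.57
  Dec: +$973.27 → -$103.30
  Jan: +$973.27 − $1,584.18 → -$714.21
  Feb: +$973.27 − $2,205.60 → -$1,946.54
  Mar: +$973.27 → -$973.27
  Apr: +$973.27 → $0.00
Lowest trial balance = -$3,023.11 (Sep)
Initial deposit = cushion − low point = $1,946.54 − (-$3,023.11) = $4,969.65

$4,969.65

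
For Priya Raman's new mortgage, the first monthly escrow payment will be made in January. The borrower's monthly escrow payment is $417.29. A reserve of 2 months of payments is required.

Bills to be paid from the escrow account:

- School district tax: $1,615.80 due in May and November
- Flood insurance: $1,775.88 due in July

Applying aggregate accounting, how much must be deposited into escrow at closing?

Cushion = 2 × $417.29 = $834.58
Trial balance (start $0, +$417.29 each month, − disbursements):
  Jan: +$417.29 → $417.29
  Feb: +$417.29 → $834.58
  Mar: +$417.29 → $1,251.87
  Apr: +$417.29 → $1,669.16
  May: +$417.29 − $1,615.80 → $470.65
  Jun: +$417.29 → $887.94
  Jul: +$417.29 − $1,775.88 → -$470.65
  Aug: +$417.29 → -$53.36
  Sep: +$417.29 → $363.93
  Oct: +$417.29 → $781.22
  Nov: +$417.29 − $1,615.80 → -$417.29
  Dec: +$417.29 → $0.00
Lowest trial balance = -$470.65 (Jul)
Initial deposit = cushion − low point = $834.58 − (-$470.65) = $1,305.23

$1,305.23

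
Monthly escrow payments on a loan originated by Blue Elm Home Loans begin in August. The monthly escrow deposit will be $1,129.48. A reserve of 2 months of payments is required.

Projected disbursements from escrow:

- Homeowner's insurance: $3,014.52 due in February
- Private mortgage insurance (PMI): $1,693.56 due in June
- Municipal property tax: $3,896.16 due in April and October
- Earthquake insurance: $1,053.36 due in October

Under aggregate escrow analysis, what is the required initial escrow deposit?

Cushion = 2 × $1,129.48 = $2,258.96
Trial balance (start $0, +$1,129.48 each month, − disbursements):
  Aug: +$1,129.48 → $1,129.48
  Sep: +$1,129.48 → $2,258.96
  Oct: +$1,129.48 − $4,949.52 → -$1,561.08
  Nov: +$1,129.48 → -$431.60
  Dec: +$1,129.48 → $697.88
  Jan: +$1,129.48 → $1,827.36
  Feb: +$1,129.48 − $3,014.52 → -$57.68
  Mar: +$1,129.48 → $1,071.80
  Apr: +$1,129.48 − $3,896.16 → -$1,694.88
  May: +$1,129.48 → -$565.40
  Jun: +$1,129.48 − $1,693.56 → -$1,129.48
  Jul: +$1,129.48 → $0.00
Lowest trial balance = -$1,694.88 (Apr)
Initial deposit = cushion − low point = $2,258.96 − (-$1,694.88) = $3,953.84

$3,953.84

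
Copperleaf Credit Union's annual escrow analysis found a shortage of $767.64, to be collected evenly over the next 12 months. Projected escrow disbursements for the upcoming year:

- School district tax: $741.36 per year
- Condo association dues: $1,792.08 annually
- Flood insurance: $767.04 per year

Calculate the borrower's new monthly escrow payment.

$339.01

School district tax: $741.36/yr
Condo association dues: $1,792.08/yr
Flood insurance: $767.04/yr
Annual escrow total = $3,300.48
Base monthly escrow = $3,300.48 / 12 = $275.04
Shortage per month = $767.64 ÷ 12 = $63.97
New monthly escrow = $275.04 + $63.97 = $339.01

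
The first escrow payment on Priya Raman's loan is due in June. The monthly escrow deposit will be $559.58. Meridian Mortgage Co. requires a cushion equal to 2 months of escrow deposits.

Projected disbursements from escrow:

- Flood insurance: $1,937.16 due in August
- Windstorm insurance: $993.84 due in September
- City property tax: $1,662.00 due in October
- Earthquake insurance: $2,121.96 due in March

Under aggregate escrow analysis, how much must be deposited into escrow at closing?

Cushion = 2 × $559.58 = $1,119.16
Trial balance (start $0, +$559.58 each month, − disbursements):
  Jun: +$559.58 → $559.58
  Jul: +$559.58 → $1,119.16
  Aug: +$559.58 − $1,937.16 → -$258.42
  Sep: +$559.58 − $993.84 → -$692.68
  Oct: +$559.58 − $1,662.00 → -$1,795.10
  Nov: +$559.58 → -$1,235.52
  Dec: +$559.58 → -$675.94
  Jan: +$559.58 → -$116.36
  Feb: +$559.58 → $443.22
  Mar: +$559.58 − $2,121.96 → -$1,119.16
  Apr: +$559.58 → -$559.58
  May: +$559.58 → $0.00
Lowest trial balance = -$1,795.10 (Oct)
Initial deposit = cushion − low point = $1,119.16 − (-$1,795.10) = $2,914.26

$2,914.26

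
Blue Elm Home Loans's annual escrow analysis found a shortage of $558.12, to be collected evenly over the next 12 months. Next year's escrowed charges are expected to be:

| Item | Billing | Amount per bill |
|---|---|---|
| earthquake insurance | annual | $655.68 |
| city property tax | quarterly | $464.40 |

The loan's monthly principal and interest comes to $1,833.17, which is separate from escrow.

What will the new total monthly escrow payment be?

$255.95

Earthquake insurance: $655.68 annually
City property tax: $464.40 × 4 = $1,857.60 annually
Total per year = $655.68 + $1,857.60 = $2,513.28
Monthly = $2,513.28 ÷ 12 = $209.44
Shortage per month = $558.12 / 12 = $46.51
Adjusted monthly = $209.44 + $46.51 = $255.95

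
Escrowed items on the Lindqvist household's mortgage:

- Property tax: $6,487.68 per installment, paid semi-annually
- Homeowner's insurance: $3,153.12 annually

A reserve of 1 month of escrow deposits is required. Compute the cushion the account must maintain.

Property tax = $6,487.68 × 2 = $12,975.36 annually
Homeowner's insurance = $3,153.12 annually
Combined annual = $12,975.36 + $3,153.12 = $16,128.48
Monthly escrow = $16,128.48 ÷ 12 = $1,344.04
Cushion = 1 × $1,344.04 = $1,344.04

$1,344.04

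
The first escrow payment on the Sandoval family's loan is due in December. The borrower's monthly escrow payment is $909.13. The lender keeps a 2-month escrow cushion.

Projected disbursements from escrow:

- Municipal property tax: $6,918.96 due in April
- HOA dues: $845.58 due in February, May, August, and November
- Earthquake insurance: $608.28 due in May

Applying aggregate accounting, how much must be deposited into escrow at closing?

$5,581.88

Cushion = 2 × $909.13 = $1,818.26
Trial balance (start $0, +$909.13 each month, − disbursements):
  Dec: +$909.13 → $909.13
  Jan: +$909.13 → $1,818.26
  Feb: +$909.13 − $845.58 → $1,881.81
  Mar: +$909.13 → $2,790.94
  Apr: +$909.13 − $6,918.96 → -$3,218.89
  May: +$909.13 − $1,453.86 → -$3,763.62
  Jun: +$909.13 → -$2,854.49
  Jul: +$909.13 → -$1,945.36
  Aug: +$909.13 − $845.58 → -$1,881.81
  Sep: +$909.13 → -$972.68
  Oct: +$909.13 → -$63.55
  Nov: +$909.13 − $845.58 → $0.00
Lowest trial balance = -$3,763.62 (May)
Initial deposit = cushion − low point = $1,818.26 − (-$3,763.62) = $5,581.88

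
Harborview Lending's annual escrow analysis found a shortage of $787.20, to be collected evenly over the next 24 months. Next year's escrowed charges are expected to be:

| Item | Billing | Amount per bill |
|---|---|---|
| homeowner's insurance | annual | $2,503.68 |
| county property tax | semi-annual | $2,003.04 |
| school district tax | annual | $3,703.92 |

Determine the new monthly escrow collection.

$883.94

Homeowner's insurance: $2,503.68
County property tax: $2,003.04 × 2 = $4,006.08
School district tax: $3,703.92
Total per year = $10,213.68
Base monthly escrow = $10,213.68 ÷ 12 = $851.14
Shortage spread = $787.20 ÷ 24 = $32.80/mo
New monthly escrow = $851.14 + $32.80 = $883.94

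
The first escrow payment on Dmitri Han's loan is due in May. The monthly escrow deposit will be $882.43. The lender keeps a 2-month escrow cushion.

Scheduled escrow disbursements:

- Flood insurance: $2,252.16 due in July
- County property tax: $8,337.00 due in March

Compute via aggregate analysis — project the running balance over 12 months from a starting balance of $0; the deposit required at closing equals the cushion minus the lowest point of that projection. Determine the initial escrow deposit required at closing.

Cushion = 2 × $882.43 = $1,764.86
Trial balance (start $0, +$882.43 each month, − disbursements):
  May: +$882.43 → $882.43
  Jun: +$882.43 → $1,764.86
  Jul: +$882.43 − $2,252.16 → $395.13
  Aug: +$882.43 → $1,277.56
  Sep: +$882.43 → $2,159.99
  Oct: +$882.43 → $3,042.42
  Nov: +$882.43 → $3,924.85
  Dec: +$882.43 → $4,807.28
  Jan: +$882.43 → $5,689.71
  Feb: +$882.43 → $6,572.14
  Mar: +$882.43 − $8,337.00 → -$882.43
  Apr: +$882.43 → $0.00
Lowest trial balance = -$882.43 (Mar)
Initial deposit = cushion − low point = $1,764.86 − (-$882.43) = $2,647.29

$2,647.29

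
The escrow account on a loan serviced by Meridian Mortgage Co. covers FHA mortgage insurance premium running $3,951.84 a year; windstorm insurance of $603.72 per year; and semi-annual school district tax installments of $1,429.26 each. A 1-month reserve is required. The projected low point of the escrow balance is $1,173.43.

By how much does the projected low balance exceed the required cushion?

$555.59

FHA mortgage insurance premium — $3,951.84
Windstorm insurance — $603.72
School district tax — $1,429.26 × 2 = $2,858.52
Combined annual = $3,951.84 + $603.72 + $2,858.52 = $7,414.08
Base monthly escrow = $7,414.08 ÷ 12 = $617.84
Cushion = 1 × $617.84 = $617.84
Surplus = $1,173.43 − $617.84 = $555.59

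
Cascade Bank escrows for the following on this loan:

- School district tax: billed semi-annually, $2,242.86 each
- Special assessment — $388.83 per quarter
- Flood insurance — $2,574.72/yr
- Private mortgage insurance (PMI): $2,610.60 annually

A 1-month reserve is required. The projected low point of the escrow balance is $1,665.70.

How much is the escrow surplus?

School district tax = $2,242.86 × 2 = $4,485.72/yr
Special assessment = $388.83 × 4 = $1,555.32/yr
Flood insurance = $2,574.72/yr
Private mortgage insurance (PMI) = $2,610.60/yr
Combined annual = $11,226.36
Monthly escrow = $11,226.36 / 12 = $935.53
Required reserve = 1 × $935.53 = $935.53
Excess over cushion: $1,665.70 − $935.53 = $730.17

$730.17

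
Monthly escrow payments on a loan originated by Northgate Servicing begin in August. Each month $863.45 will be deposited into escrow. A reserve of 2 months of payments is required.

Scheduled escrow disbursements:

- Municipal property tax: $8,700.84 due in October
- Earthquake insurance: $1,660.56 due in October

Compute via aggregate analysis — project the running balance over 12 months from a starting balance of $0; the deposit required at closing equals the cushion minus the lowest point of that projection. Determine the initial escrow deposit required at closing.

Cushion = 2 × $863.45 = $1,726.90
Trial balance (start $0, +$863.45 each month, − disbursements):
  Aug: +$863.45 → $863.45
  Sep: +$863.45 → $1,726.90
  Oct: +$863.45 − $10,361.40 → -$7,771.05
  Nov: +$863.45 → -$6,907.60
  Dec: +$863.45 → -$6,044.15
  Jan: +$863.45 → -$5,180.70
  Feb: +$863.45 → -$4,317.25
  Mar: +$863.45 → -$3,453.80
  Apr: +$863.45 → -$2,590.35
  May: +$863.45 → -$1,726.90
  Jun: +$863.45 → -$863.45
  Jul: +$863.45 → $0.00
Lowest trial balance = -$7,771.05 (Oct)
Initial deposit = cushion − low point = $1,726.90 − (-$7,771.05) = $9,497.95

$9,497.95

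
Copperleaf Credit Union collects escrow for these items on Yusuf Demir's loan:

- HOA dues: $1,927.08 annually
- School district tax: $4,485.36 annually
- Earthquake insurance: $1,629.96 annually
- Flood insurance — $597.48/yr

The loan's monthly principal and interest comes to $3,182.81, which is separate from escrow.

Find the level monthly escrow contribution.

HOA dues: $1,927.08 annually
School district tax: $4,485.36 annually
Earthquake insurance: $1,629.96 annually
Flood insurance: $597.48 annually
Yearly total = $1,927.08 + $4,485.36 + $1,629.96 + $597.48 = $8,639.88
Monthly = $8,639.88 ÷ 12 = $719.99

$719.99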